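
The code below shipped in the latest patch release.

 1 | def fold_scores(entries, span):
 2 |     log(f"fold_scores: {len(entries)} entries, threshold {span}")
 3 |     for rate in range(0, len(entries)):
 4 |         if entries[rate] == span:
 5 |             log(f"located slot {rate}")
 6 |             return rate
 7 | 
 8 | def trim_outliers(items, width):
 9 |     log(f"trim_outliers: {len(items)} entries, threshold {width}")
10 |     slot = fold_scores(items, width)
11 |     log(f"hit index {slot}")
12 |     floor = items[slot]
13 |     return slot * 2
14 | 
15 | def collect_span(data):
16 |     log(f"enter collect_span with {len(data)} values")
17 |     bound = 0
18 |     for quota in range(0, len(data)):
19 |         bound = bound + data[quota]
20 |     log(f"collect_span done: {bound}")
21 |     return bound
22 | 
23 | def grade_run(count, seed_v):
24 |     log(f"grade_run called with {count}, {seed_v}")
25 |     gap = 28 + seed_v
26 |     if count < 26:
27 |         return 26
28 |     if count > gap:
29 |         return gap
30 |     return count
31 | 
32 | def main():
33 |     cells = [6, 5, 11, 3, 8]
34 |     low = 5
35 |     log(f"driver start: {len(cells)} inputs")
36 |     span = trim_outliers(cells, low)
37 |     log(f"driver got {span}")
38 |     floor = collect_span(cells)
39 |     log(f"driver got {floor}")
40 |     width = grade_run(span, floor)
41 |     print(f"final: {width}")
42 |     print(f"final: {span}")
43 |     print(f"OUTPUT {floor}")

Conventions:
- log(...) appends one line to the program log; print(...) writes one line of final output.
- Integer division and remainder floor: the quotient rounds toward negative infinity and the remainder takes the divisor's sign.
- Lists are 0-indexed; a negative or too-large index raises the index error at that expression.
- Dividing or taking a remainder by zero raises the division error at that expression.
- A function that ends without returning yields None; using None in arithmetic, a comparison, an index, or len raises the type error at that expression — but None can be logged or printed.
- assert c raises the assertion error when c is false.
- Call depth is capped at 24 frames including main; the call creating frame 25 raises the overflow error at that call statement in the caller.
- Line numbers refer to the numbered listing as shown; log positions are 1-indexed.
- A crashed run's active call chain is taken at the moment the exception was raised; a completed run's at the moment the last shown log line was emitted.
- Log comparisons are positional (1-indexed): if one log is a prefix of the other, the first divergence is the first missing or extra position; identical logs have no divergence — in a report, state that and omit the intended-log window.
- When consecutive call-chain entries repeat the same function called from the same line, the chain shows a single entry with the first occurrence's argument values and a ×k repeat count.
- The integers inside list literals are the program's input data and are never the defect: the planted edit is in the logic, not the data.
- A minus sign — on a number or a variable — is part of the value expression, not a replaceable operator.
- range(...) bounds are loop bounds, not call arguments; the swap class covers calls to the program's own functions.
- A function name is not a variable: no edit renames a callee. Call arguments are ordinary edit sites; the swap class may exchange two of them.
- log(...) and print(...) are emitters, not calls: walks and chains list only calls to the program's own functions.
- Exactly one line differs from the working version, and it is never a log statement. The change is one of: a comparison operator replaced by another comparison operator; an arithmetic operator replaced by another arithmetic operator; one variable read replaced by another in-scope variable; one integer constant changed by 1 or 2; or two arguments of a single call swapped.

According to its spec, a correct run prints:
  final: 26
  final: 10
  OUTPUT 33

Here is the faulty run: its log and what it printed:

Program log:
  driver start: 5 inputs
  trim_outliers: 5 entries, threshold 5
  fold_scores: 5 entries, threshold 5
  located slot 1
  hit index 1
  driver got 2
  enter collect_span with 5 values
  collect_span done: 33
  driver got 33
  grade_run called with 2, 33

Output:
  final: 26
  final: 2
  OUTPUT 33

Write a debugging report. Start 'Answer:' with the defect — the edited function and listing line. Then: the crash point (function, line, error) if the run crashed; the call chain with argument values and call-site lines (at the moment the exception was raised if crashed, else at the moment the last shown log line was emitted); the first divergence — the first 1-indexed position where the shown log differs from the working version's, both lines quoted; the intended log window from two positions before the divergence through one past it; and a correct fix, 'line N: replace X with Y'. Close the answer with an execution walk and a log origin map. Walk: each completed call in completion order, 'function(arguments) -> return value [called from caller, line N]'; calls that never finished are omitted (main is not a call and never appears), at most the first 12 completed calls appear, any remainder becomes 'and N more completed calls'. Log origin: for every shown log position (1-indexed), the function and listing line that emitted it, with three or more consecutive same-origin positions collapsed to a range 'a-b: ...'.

Answer: the defect is in trim_outliers at line 13.
The tell: At log position 6 the runs split — shown 'driver got 2', but the working version logs 'driver got 10'.
Call chain: main -> grade_run(2, 33) (called at line 40).
First divergence: position 6 — the shown line 'driver got 2' should read 'driver got 10'.
Intended log window:
  4: located slot 1
  5: hit index 1
  6: driver got 10
  7: enter collect_span with 5 values
Execution walk:
  fold_scores([6, 5, 11, 3, 8], 5) -> 1  [called from trim_outliers, line 10]
  trim_outliers([6, 5, 11, 3, 8], 5) -> 2  [called from main, line 36]
  collect_span([6, 5, 11, 3, 8]) -> 33  [called from main, line 38]
  grade_run(2, 33) -> 26  [called from main, line 40]
Log origins:
  1: from main, line 35
  2: from trim_outliers, line 9
  3: from fold_scores, line 2
  4: from fold_scores, line 5
  5: from trim_outliers, line 11
  6: from main, line 37
  7: from collect_span, line 16
  8: from collect_span, line 20
  9: from main, line 39
  10: from grade_run, line 24
A correct fix: line 13: replace `slot` with `floor`.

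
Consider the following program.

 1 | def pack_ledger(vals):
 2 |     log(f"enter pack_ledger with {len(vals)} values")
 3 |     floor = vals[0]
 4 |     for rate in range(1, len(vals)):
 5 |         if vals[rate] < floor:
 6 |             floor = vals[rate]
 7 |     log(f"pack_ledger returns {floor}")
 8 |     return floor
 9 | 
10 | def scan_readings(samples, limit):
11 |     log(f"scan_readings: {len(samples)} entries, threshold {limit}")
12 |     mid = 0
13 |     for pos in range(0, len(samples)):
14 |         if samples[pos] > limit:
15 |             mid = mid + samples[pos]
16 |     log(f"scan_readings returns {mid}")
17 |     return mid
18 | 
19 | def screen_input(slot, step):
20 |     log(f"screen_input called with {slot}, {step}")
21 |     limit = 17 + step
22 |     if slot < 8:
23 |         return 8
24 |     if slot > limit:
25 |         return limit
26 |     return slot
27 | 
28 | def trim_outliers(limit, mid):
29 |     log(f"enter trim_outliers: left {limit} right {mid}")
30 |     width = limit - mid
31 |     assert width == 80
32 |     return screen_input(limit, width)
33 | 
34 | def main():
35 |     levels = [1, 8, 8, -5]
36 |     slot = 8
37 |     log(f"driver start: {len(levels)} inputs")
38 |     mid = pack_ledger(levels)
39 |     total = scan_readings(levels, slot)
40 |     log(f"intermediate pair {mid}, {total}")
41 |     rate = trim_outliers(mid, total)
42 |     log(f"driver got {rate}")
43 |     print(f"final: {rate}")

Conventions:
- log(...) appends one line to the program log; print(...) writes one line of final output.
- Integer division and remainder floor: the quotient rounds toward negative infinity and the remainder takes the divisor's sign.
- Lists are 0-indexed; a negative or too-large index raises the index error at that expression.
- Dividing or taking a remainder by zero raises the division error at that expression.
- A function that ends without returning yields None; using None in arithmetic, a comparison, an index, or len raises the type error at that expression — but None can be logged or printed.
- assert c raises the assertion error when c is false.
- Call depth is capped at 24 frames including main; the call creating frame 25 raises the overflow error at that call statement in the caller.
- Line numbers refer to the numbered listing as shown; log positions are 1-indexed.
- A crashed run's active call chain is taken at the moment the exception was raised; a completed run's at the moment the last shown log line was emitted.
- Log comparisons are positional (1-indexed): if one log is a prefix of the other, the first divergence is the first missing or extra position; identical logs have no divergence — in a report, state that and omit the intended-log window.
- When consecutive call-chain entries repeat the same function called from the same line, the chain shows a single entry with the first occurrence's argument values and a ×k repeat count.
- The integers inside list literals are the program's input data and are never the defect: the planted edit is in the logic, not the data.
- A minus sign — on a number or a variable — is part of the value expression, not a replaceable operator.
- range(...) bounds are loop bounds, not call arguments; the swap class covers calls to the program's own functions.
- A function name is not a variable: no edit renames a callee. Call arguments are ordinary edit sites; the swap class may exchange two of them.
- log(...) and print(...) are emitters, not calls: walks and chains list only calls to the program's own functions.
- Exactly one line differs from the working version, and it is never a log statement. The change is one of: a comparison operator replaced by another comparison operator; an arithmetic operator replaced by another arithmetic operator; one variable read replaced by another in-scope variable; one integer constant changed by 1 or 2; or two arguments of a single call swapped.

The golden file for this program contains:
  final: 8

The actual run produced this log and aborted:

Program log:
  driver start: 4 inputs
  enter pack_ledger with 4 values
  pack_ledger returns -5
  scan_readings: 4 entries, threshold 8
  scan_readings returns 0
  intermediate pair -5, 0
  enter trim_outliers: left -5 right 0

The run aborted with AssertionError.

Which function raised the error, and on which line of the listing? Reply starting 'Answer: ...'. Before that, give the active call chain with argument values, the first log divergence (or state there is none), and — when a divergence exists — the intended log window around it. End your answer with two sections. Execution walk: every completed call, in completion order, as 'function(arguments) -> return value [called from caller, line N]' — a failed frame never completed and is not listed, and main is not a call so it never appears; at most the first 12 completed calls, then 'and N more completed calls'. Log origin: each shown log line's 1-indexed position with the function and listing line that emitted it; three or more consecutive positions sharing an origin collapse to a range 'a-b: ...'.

Answer: the error was raised in trim_outliers, line 31.
Core observation: The faulty run's log stops after 7 lines; the working version's next line would be 'screen_input called with -5, -5'.
Call chain: main -> trim_outliers(-5, 0) (called at line 41).
First divergence: position 8 — after 7 matching lines the faulty run goes silent; intended next line 'screen_input called with -5, -5'.
Intended log window:
  6: intermediate pair -5, 0
  7: enter trim_outliers: left -5 right 0
  8: screen_input called with -5, -5
  9: driver got 8
Execution walk:
  pack_ledger([1, 8, 8, -5]) -> -5  [called from main, line 38]
  scan_readings([1, 8, 8, -5], 8) -> 0  [called from main, line 39]
Origin of each log line:
  1: emitted by main (line 37)
  2: emitted by pack_ledger (line 2)
  3: emitted by pack_ledger (line 7)
  4: emitted by scan_readings (line 11)
  5: emitted by scan_readings (line 16)
  6: emitted by main (line 40)
  7: emitted by trim_outliers (line 29)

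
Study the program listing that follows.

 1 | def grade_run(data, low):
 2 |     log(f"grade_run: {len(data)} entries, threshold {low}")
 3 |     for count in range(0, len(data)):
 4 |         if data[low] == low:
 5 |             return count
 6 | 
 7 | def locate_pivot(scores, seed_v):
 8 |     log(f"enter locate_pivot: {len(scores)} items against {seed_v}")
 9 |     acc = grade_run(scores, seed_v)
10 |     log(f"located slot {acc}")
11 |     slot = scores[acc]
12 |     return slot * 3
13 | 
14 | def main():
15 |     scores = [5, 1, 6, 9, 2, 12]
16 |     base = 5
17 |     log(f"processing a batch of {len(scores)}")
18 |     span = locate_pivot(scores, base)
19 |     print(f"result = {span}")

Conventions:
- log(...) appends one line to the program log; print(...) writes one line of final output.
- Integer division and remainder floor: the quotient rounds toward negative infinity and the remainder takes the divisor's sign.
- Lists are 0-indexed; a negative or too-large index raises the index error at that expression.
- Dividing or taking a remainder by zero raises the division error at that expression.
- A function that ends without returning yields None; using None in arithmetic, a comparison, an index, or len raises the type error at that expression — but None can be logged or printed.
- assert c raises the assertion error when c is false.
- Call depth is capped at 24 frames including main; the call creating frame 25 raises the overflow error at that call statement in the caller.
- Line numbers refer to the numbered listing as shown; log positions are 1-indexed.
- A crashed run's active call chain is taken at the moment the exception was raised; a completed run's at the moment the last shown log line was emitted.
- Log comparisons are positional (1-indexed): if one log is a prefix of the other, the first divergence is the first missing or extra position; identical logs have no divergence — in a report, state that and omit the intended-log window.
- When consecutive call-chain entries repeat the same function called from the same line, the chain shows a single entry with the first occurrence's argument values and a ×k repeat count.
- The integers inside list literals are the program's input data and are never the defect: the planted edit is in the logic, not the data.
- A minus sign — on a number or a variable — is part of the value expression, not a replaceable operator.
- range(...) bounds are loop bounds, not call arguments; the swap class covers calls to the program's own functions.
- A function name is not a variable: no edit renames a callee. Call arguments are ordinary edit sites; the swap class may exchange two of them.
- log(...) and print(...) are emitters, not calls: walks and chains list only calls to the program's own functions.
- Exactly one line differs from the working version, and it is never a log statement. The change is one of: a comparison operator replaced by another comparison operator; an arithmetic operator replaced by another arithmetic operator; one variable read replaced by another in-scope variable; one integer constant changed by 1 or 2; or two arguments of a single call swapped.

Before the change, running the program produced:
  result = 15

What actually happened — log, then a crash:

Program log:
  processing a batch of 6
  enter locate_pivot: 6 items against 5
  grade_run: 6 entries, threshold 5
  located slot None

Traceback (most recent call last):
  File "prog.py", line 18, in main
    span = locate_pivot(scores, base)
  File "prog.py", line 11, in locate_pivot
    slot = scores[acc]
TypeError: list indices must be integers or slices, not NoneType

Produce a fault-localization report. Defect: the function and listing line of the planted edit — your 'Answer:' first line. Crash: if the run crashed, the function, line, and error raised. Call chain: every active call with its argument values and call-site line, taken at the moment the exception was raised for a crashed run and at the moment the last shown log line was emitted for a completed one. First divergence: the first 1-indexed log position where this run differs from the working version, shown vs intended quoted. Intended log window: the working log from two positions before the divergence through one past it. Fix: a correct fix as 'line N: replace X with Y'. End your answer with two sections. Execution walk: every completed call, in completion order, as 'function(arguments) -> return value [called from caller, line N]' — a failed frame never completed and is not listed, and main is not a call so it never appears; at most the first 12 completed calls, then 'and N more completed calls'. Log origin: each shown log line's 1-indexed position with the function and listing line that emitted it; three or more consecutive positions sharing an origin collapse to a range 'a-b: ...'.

Answer: the defect is in grade_run at line 4.
Key fact: Everything matches until log position 4, which reads 'located slot None' in place of 'located slot 0'.
Crash: locate_pivot, line 11, TypeError.
Call chain: main -> locate_pivot([5, 1, 6, 9, 2, 12], 5) (called at line 18).
First divergence: at position 4 the run shows 'located slot None' where the working version logs 'located slot 0'.
Intended log window:
  2: enter locate_pivot: 6 items against 5
  3: grade_run: 6 entries, threshold 5
  4: located slot 0
Execution walk:
  grade_run([5, 1, 6, 9, 2, 12], 5) -> None  [called from locate_pivot, line 9]
Log origins:
  1: from main, line 17
  2: from locate_pivot, line 8
  3: from grade_run, line 2
  4: from locate_pivot, line 10
A correct fix: line 4: replace `data[low]` with `data[count]`.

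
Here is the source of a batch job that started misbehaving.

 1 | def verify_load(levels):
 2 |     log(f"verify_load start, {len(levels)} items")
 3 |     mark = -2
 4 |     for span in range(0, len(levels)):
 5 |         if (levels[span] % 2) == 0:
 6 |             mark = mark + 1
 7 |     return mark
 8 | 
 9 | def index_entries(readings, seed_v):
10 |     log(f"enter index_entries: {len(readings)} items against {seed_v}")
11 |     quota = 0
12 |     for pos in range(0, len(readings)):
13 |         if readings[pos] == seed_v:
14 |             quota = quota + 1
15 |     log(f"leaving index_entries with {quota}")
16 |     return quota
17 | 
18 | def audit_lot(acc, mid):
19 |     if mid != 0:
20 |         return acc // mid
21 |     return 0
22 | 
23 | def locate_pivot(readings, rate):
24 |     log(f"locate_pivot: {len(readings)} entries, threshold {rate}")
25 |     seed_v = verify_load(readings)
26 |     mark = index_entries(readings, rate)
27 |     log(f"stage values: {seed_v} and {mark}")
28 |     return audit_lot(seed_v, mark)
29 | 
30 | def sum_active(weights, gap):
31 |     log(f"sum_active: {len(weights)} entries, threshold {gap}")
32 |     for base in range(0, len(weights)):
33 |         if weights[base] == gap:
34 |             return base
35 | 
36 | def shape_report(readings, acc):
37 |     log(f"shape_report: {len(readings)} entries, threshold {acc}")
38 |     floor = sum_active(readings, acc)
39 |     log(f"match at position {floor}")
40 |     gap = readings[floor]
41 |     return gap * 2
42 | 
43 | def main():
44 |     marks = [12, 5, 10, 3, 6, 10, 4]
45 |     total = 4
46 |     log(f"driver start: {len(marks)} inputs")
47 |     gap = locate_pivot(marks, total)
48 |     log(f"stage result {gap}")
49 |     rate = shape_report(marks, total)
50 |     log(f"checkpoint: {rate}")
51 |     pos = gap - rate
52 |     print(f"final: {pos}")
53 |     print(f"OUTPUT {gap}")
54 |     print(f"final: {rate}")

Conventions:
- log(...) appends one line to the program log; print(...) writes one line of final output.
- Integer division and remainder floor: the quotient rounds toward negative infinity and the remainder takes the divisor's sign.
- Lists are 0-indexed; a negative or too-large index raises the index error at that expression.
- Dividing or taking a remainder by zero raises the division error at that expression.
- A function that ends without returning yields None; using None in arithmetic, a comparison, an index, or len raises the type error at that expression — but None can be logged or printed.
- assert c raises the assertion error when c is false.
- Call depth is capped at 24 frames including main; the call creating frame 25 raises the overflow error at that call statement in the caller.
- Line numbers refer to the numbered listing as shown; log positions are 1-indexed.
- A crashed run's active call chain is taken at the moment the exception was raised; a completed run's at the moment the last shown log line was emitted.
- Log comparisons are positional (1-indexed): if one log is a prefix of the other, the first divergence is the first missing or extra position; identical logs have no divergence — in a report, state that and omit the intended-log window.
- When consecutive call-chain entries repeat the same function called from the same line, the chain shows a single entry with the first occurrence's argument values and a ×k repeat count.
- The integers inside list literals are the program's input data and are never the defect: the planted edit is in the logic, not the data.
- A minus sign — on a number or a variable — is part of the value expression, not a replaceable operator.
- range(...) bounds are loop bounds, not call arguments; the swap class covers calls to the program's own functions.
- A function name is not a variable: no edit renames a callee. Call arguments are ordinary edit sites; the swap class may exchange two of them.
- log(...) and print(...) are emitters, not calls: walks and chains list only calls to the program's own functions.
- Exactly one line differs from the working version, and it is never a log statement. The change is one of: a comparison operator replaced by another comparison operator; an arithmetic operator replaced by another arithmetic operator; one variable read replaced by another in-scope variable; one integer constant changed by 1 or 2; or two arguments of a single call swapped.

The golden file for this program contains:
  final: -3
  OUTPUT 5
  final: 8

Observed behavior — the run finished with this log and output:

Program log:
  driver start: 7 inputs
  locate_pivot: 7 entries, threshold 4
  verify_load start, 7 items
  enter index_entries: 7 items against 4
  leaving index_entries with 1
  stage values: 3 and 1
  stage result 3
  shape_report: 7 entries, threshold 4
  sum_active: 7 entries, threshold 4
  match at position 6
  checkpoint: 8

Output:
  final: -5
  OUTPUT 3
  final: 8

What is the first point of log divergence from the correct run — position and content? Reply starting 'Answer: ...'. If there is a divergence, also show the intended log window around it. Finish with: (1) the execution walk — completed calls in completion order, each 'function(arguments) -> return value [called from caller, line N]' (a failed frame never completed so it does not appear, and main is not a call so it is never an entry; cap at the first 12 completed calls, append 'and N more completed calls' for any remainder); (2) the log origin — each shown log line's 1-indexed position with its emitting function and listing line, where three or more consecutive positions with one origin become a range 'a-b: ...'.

Answer: at position 6 the run shows 'stage values: 3 and 1' where the working version logs 'stage values: 5 and 1'.
Intended log window:
  4: enter index_entries: 7 items against 4
  5: leaving index_entries with 1
  6: stage values: 5 and 1
  7: stage result 5
Execution walk:
  verify_load([12, 5, 10, 3, 6, 10, 4]) -> 3  [called from locate_pivot, line 25]
  index_entries([12, 5, 10, 3, 6, 10, 4], 4) -> 1  [called from locate_pivot, line 26]
  audit_lot(3, 1) -> 3  [called from locate_pivot, line 28]
  locate_pivot([12, 5, 10, 3, 6, 10, 4], 4) -> 3  [called from main, line 47]
  sum_active([12, 5, 10, 3, 6, 10, 4], 4) -> 6  [called from shape_report, line 38]
  shape_report([12, 5, 10, 3, 6, 10, 4], 4) -> 8  [called from main, line 49]
Origin of each log line:
  1 — main, line 46
  2 — locate_pivot, line 24
  3 — verify_load, line 2
  4 — index_entries, line 10
  5 — index_entries, line 15
  6 — locate_pivot, line 27
  7 — main, line 48
  8 — shape_report, line 37
  9 — sum_active, line 31
  10 — shape_report, line 39
  11 — main, line 50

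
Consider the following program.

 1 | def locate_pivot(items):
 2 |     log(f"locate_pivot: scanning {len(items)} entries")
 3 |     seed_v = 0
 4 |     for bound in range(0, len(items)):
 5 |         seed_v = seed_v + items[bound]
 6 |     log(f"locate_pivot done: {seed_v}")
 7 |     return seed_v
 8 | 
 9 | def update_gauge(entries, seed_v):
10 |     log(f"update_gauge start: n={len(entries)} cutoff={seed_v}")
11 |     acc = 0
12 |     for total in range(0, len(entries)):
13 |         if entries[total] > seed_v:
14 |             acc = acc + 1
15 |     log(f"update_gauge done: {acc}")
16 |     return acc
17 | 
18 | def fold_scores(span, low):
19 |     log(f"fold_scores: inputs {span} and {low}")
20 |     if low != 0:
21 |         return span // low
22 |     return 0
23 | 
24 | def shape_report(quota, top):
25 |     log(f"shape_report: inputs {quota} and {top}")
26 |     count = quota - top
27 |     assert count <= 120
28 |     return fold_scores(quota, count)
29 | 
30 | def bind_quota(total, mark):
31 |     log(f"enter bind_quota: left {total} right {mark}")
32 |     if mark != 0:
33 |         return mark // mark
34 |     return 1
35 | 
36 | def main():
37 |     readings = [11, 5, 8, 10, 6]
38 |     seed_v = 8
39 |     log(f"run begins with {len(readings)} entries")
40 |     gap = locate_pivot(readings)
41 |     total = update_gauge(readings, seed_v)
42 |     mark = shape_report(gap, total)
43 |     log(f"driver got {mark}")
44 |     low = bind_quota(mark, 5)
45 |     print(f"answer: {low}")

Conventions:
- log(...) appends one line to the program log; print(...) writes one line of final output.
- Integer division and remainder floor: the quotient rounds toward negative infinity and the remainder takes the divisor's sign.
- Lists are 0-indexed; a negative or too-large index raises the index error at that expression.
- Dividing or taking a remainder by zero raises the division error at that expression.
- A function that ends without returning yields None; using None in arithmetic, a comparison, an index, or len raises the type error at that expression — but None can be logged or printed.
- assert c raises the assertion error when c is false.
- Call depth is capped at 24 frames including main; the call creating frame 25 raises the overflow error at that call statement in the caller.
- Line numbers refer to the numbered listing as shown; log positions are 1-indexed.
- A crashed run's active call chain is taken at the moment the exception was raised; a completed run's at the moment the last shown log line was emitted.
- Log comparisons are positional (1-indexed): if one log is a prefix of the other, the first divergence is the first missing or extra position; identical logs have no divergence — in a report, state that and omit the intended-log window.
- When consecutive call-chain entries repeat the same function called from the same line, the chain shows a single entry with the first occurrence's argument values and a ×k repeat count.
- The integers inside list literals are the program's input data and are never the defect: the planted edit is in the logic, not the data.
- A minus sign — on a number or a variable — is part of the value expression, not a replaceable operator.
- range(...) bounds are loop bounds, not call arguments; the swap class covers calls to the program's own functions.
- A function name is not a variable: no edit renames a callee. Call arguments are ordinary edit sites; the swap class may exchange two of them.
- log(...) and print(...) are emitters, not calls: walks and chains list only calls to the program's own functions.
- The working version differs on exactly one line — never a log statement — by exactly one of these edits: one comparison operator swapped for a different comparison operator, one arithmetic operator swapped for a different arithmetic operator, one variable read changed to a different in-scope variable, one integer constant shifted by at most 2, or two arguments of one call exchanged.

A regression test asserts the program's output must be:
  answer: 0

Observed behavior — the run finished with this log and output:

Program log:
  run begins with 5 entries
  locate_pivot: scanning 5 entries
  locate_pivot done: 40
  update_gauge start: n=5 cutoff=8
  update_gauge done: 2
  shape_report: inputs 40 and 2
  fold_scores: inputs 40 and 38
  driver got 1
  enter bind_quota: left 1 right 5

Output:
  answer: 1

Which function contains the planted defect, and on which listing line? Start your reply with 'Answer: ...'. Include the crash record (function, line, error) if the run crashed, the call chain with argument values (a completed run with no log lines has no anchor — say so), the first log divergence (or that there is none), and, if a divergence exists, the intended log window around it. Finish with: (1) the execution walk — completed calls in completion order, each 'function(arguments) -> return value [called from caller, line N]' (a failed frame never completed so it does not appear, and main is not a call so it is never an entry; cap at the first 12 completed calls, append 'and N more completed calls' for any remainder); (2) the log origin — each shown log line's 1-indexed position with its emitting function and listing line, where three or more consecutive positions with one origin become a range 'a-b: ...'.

Answer: the defect is in bind_quota at line 33.
Key fact: The two runs log identically and part ways only at the printed values.
Call chain: main -> bind_quota(1, 5) (called at line 44).
First divergence: there is none — every log position agrees.
Execution walk:
  locate_pivot([11, 5, 8, 10, 6]) -> 40  [called from main, line 40]
  update_gauge([11, 5, 8, 10, 6], 8) -> 2  [called from main, line 41]
  fold_scores(40, 38) -> 1  [called from shape_report, line 28]
  shape_report(40, 2) -> 1  [called from main, line 42]
  bind_quota(1, 5) -> 1  [called from main, line 44]
Log line origins:
  1 — main, line 39
  2 — locate_pivot, line 2
  3 — locate_pivot, line 6
  4 — update_gauge, line 10
  5 — update_gauge, line 15
  6 — shape_report, line 25
  7 — fold_scores, line 19
  8 — main, line 43
  9 — bind_quota, line 31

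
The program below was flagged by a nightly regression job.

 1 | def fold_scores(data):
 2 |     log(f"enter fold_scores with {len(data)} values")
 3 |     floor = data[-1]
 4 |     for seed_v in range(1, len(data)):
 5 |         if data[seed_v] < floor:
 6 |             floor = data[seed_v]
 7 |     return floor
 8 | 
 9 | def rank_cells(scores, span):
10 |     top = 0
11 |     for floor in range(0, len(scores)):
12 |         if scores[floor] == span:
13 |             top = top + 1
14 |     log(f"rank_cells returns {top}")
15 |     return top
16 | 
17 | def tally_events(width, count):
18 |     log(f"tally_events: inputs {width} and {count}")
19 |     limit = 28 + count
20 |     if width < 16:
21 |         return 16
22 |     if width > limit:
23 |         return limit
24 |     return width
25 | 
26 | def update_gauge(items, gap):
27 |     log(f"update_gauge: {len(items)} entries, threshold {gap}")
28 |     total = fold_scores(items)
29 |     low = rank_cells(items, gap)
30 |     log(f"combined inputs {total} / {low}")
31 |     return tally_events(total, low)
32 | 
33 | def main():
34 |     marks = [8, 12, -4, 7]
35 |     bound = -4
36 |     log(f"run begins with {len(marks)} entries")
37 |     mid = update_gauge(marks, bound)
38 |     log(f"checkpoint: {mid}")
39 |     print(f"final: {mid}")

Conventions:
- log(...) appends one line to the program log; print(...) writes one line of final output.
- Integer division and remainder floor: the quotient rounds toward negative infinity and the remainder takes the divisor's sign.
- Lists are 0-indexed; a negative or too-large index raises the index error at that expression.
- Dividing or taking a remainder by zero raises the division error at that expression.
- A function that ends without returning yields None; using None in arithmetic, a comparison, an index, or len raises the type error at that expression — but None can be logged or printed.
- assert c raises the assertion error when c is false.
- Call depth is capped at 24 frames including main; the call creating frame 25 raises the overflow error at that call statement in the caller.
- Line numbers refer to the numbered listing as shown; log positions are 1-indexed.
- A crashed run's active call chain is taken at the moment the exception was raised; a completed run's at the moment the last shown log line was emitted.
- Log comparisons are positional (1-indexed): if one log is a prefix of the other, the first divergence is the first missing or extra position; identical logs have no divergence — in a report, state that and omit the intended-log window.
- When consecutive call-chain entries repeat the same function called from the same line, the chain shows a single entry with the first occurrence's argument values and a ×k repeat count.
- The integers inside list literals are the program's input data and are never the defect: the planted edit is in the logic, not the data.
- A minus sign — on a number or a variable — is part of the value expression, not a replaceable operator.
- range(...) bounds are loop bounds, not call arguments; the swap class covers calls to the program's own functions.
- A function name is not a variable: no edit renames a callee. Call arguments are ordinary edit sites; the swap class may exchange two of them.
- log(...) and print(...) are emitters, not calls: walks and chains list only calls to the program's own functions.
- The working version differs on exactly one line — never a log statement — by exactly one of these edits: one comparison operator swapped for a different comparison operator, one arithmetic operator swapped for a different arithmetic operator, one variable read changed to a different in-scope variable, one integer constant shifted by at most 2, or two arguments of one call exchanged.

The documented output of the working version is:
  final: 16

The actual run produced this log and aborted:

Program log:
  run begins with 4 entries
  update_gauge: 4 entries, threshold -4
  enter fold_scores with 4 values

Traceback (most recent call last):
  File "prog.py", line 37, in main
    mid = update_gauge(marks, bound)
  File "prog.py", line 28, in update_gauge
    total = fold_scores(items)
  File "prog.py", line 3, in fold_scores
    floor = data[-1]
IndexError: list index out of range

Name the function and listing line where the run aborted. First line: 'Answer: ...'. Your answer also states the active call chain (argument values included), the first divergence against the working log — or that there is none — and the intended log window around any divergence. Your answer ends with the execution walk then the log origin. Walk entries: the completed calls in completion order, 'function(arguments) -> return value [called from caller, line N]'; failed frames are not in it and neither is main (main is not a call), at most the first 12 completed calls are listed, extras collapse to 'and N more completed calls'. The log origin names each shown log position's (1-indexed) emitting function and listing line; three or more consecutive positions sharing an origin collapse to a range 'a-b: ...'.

Answer: the error was raised in fold_scores, line 3.
Key observation: The faulty run's log stops after 3 lines; the working version's next line would be 'rank_cells returns 1'.
Call chain: main -> update_gauge([8, 12, -4, 7], -4) (called at line 37) -> fold_scores([8, 12, -4, 7]) (called at line 28).
First divergence: position 4 — the faulty run's log ends after 3 lines; the working version continues with 'rank_cells returns 1'.
Intended log window:
  2: update_gauge: 4 entries, threshold -4
  3: enter fold_scores with 4 values
  4: rank_cells returns 1
  5: combined inputs -4 / 1
Execution walk:
  (no call completed)
Origin of each log line:
  1: emitted by main (line 36)
  2: emitted by update_gauge (line 27)
  3: emitted by fold_scores (line 2)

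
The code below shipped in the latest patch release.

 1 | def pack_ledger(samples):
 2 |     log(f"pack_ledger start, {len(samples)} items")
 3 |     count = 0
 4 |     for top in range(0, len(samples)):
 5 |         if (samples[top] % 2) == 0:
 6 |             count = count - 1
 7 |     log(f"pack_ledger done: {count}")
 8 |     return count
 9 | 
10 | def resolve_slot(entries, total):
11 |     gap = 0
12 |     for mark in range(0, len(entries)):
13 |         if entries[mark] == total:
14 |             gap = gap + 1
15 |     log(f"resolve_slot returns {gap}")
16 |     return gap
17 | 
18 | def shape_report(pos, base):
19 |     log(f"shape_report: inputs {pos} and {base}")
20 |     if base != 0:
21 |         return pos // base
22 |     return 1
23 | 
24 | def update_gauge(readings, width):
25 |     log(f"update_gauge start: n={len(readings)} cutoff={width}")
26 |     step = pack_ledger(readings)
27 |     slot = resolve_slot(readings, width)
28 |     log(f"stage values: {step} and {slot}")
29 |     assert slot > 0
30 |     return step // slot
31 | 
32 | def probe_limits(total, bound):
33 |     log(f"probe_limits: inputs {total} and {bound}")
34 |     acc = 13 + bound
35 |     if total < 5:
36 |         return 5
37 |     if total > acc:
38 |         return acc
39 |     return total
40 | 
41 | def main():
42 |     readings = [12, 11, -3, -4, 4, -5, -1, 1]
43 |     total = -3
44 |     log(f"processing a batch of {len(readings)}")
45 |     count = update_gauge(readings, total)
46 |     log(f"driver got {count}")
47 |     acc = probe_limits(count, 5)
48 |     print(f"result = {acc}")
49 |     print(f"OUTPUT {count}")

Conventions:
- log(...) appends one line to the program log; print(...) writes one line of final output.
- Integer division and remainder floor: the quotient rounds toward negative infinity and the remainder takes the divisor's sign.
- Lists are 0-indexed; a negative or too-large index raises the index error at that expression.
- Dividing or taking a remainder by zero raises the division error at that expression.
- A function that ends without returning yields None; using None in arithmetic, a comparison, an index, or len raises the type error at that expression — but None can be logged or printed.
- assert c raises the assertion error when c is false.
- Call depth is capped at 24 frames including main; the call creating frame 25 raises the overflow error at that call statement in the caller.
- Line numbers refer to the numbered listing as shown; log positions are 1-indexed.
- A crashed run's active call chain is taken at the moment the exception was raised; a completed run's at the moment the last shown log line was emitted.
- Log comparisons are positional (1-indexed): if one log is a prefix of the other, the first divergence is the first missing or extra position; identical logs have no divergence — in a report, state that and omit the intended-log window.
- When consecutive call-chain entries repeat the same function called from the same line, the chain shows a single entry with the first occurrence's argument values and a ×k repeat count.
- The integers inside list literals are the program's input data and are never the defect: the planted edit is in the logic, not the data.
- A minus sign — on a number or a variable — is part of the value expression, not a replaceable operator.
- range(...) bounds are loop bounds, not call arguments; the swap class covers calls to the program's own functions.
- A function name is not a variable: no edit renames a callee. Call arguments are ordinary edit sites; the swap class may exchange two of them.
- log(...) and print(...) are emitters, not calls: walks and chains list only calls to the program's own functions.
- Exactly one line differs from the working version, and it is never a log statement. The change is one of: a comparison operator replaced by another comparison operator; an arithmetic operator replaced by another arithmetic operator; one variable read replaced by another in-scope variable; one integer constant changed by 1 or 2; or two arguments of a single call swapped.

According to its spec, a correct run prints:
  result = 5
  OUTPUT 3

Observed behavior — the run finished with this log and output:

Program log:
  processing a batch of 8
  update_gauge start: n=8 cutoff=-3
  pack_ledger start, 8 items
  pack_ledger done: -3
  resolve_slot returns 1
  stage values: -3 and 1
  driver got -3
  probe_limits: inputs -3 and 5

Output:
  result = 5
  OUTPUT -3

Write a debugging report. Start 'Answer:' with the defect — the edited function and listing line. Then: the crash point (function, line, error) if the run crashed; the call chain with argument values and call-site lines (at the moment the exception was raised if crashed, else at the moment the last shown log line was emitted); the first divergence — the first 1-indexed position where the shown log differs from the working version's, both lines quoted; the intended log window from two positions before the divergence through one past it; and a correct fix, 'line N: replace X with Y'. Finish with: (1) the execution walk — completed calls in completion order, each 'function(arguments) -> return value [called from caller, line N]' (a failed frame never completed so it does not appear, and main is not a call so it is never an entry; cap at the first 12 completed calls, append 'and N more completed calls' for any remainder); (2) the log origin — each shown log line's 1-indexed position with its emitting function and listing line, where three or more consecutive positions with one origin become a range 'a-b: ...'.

Answer: the defect is in pack_ledger at line 6.
Key observation: At log position 4 the runs split — shown 'pack_ledger done: -3', but the working version logs 'pack_ledger done: 3'.
Call chain: main -> probe_limits(-3, 5) (called at line 47).
First divergence: position 4; shown 'pack_ledger done: -3' vs intended 'pack_ledger done: 3'.
Intended log window:
  2: update_gauge start: n=8 cutoff=-3
  3: pack_ledger start, 8 items
  4: pack_ledger done: 3
  5: resolve_slot returns 1
Execution walk:
  pack_ledger([12, 11, -3, -4, 4, -5, -1, 1]) -> -3  [called from update_gauge, line 26]
  resolve_slot([12, 11, -3, -4, 4, -5, -1, 1], -3) -> 1  [called from update_gauge, line 27]
  update_gauge([12, 11, -3, -4, 4, -5, -1, 1], -3) -> -3  [called from main, line 45]
  probe_limits(-3, 5) -> 5  [called from main, line 47]
Log origin:
  1: emitted by main (line 44)
  2: emitted by update_gauge (line 25)
  3: emitted by pack_ledger (line 2)
  4: emitted by pack_ledger (line 7)
  5: emitted by resolve_slot (line 15)
  6: emitted by update_gauge (line 28)
  7: emitted by main (line 46)
  8: emitted by probe_limits (line 33)
A correct fix: line 6: replace `-` with `+`.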